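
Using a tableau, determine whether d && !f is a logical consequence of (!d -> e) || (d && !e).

No

Initial set: {((!d -> e) || (d && !e)); !(d && !f)}.
((!d -> e) || (d && !e)): β-rule — branch into (!d -> e)  //  (d && !e).
  branch 1 (add (!d -> e)):
    !(d && !f): β-rule — branch into !d  //  !!f.
      branch 1.1 (add !d):
        (!d -> e): β-rule — branch into !!d  //  e.
          branch 1.1.1 (add !!d):
            × closes — contains both d and !d.
          branch 1.1.2 (add e):
            ○ open, literals {d=F, e=T}.
      branch 1.2 (add !!f):
        (!d -> e): β-rule — branch into !!d  //  e.
          branch 1.2.1 (add !!d):
            ○ open, literals {d=T, f=T}.
          branch 1.2.2 (add e):
            ○ open, literals {e=T, f=T}.
  branch 2 (add (d && !e)):
    (d && !e): α-rule — add d, !e.
    !(d && !f): β-rule — branch into !d  //  !!f.
      branch 2.1 (add !d):
        × closes — contains both d and !d.
      branch 2.2 (add !!f):
        ○ open, literals {d=T, e=F, f=T}.
2 branches closed, 4 open.
An open branch gives a countermodel: d=F, e=T (unmentioned atoms arbitrary); the premises hold there but the conclusion fails.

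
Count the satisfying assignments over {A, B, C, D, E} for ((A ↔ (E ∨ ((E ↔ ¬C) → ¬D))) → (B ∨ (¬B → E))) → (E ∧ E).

20

Initial set: {(((A ↔ (E ∨ ((E ↔ ¬C) → ¬D))) → (B ∨ (¬B → E))) → (E ∧ E))}.
(((A ↔ (E ∨ ((E ↔ ¬C) → ¬D))) → (B ∨ (¬B → E))) → (E ∧ E)): β-rule — branch into ¬((A ↔ (E ∨ ((E ↔ ¬C) → ¬D))) → (B ∨ (¬B → E)))  //  (E ∧ E).
  branch 1 (add ¬((A ↔ (E ∨ ((E ↔ ¬C) → ¬D))) → (B ∨ (¬B → E)))):
    ¬((A ↔ (E ∨ ((E ↔ ¬C) → ¬D))) → (B ∨ (¬B → E))): α-rule — add (A ↔ (E ∨ ((E ↔ ¬C) → ¬D))), ¬(B ∨ (¬B → E)).
    ¬(B ∨ (¬B → E)): α-rule — add ¬B, ¬(¬B → E).
    ¬(¬B → E): α-rule — add ¬B, ¬E.
    (A ↔ (E ∨ ((E ↔ ¬C) → ¬D))): β-rule — branch into A, (E ∨ ((E ↔ ¬C) → ¬D))  //  ¬A, ¬(E ∨ ((E ↔ ¬C) → ¬D)).
      branch 1.1 (add A, (E ∨ ((E ↔ ¬C) → ¬D))):
        (E ∨ ((E ↔ ¬C) → ¬D)): β-rule — branch into E  //  ((E ↔ ¬C) → ¬D).
          branch 1.1.1 (add E):
            × closes — contains both E and ¬E.
          branch 1.1.2 (add ((E ↔ ¬C) → ¬D)):
            ((E ↔ ¬C) → ¬D): β-rule — branch into ¬(E ↔ ¬C)  //  ¬D.
              branch 1.1.2.1 (add ¬(E ↔ ¬C)):
                ¬(E ↔ ¬C): β-rule — branch into E, ¬¬C  //  ¬E, ¬C.
                  branch 1.1.2.1.1 (add E, ¬¬C):
                    × closes — contains both E and ¬E.
                  branch 1.1.2.1.2 (add ¬E, ¬C):
                    ○ open, literals {A=1, B=0, C=0, E=0}.
              branch 1.1.2.2 (add ¬D):
                ○ open, literals {A=1, B=0, D=0, E=0}.
      branch 1.2 (add ¬A, ¬(E ∨ ((E ↔ ¬C) → ¬D))):
        ¬(E ∨ ((E ↔ ¬C) → ¬D)): α-rule — add ¬E, ¬((E ↔ ¬C) → ¬D).
        ¬((E ↔ ¬C) → ¬D): α-rule — add (E ↔ ¬C), ¬¬D.
        (E ↔ ¬C): β-rule — branch into E, ¬C  //  ¬E, ¬¬C.
          branch 1.2.1 (add E, ¬C):
            × closes — contains both E and ¬E.
          branch 1.2.2 (add ¬E, ¬¬C):
            ○ open, literals {A=0, B=0, C=1, D=1, E=0}.
  branch 2 (add (E ∧ E)):
    (E ∧ E): α-rule — add E, E.
    ○ open, literals {E=1}.
3 branches closed, 4 open.
Each open branch fixes some atoms; the unmentioned ones are free. Counting distinct full assignments: branch {A=1, B=0, C=0, E=0} (D) contributes 2 new; branch {A=1, B=0, D=0, E=0} (C) contributes 1 new; branch {A=0, B=0, C=1, D=1, E=0} (none free) contributes 1 new; branch {E=1} (A, B, C, D) contributes 16 new. Total: 20.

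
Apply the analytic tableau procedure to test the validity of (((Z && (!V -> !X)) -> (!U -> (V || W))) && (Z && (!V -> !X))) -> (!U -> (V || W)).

Valid

Assume the negation and expand:
Initial set: {!((((Z && (!V -> !X)) -> (!U -> (V || W))) && (Z && (!V -> !X))) -> (!U -> (V || W)))}.
!((((Z && (!V -> !X)) -> (!U -> (V || W))) && (Z && (!V -> !X))) -> (!U -> (V || W))): α-rule — add (((Z && (!V -> !X)) -> (!U -> (V || W))) && (Z && (!V -> !X))), !(!U -> (V || W)).
(((Z && (!V -> !X)) -> (!U -> (V || W))) && (Z && (!V -> !X))): α-rule — add ((Z && (!V -> !X)) -> (!U -> (V || W))), (Z && (!V -> !X)).
!(!U -> (V || W)): α-rule — add !U, !(V || W).
(Z && (!V -> !X)): α-rule — add Z, (!V -> !X).
!(V || W): α-rule — add !V, !W.
((Z && (!V -> !X)) -> (!U -> (V || W))): β-rule — branch into !(Z && (!V -> !X))  //  (!U -> (V || W)).
  branch 1 (add !(Z && (!V -> !X))):
    (!V -> !X): β-rule — branch into !!V  //  !X.
      branch 1.1 (add !!V):
        × closes — contains both V and !V.
      branch 1.2 (add !X):
        !(Z && (!V -> !X)): β-rule — branch into !Z  //  !(!V -> !X).
          branch 1.2.1 (add !Z):
            × closes — contains both Z and !Z.
          branch 1.2.2 (add !(!V -> !X)):
            !(!V -> !X): α-rule — add !V, !!X.
            × closes — contains both X and !X.
  branch 2 (add (!U -> (V || W))):
    (!V -> !X): β-rule — branch into !!V  //  !X.
      branch 2.1 (add !!V):
        × closes — contains both V and !V.
      branch 2.2 (add !X):
        (!U -> (V || W)): β-rule — branch into !!U  //  (V || W).
          branch 2.2.1 (add !!U):
            × closes — contains both U and !U.
          branch 2.2.2 (add (V || W)):
            (V || W): β-rule — branch into V  //  W.
              branch 2.2.2.1 (add V):
                × closes — contains both V and !V.
              branch 2.2.2.2 (add W):
                × closes — contains both W and !W.
All 7 branches close.
Every branch closed, so the negation is unsatisfiable and the formula is valid.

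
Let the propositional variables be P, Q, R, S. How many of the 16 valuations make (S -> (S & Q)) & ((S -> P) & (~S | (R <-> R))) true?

Initial set: {((S -> (S & Q)) & ((S -> P) & (~S | (R <-> R))))}.
((S -> (S & Q)) & ((S -> P) & (~S | (R <-> R)))): α-rule — add (S -> (S & Q)), ((S -> P) & (~S | (R <-> R))).
((S -> P) & (~S | (R <-> R))): α-rule — add (S -> P), (~S | (R <-> R)).
(S -> (S & Q)): β-rule — branch into ~S  //  (S & Q).
  branch 1 (add ~S):
    (S -> P): β-rule — branch into ~S  //  P.
      branch 1.1 (add ~S):
        (~S | (R <-> R)): β-rule — branch into ~S  //  (R <-> R).
          branch 1.1.1 (add ~S):
            ○ open, literals {S=false}.
          branch 1.1.2 (add (R <-> R)):
            (R <-> R): β-rule — branch into R, R  //  ~R, ~R.
              branch 1.1.2.1 (add R, R):
                ○ open, literals {R=true, S=false}.
              branch 1.1.2.2 (add ~R, ~R):
                ○ open, literals {R=false, S=false}.
      branch 1.2 (add P):
        (~S | (R <-> R)): β-rule — branch into ~S  //  (R <-> R).
          branch 1.2.1 (add ~S):
            ○ open, literals {P=true, S=false}.
          branch 1.2.2 (add (R <-> R)):
            (R <-> R): β-rule — branch into R, R  //  ~R, ~R.
              branch 1.2.2.1 (add R, R):
                ○ open, literals {P=true, R=true, S=false}.
              branch 1.2.2.2 (add ~R, ~R):
                ○ open, literals {P=true, R=false, S=false}.
  branch 2 (add (S & Q)):
    (S & Q): α-rule — add S, Q.
    (S -> P): β-rule — branch into ~S  //  P.
      branch 2.1 (add ~S):
        × closes — contains both S and ~S.
      branch 2.2 (add P):
        (~S | (R <-> R)): β-rule — branch into ~S  //  (R <-> R).
          branch 2.2.1 (add ~S):
            × closes — contains both S and ~S.
          branch 2.2.2 (add (R <-> R)):
            (R <-> R): β-rule — branch into R, R  //  ~R, ~R.
              branch 2.2.2.1 (add R, R):
                ○ open, literals {P=true, Q=true, R=true, S=true}.
              branch 2.2.2.2 (add ~R, ~R):
                ○ open, literals {P=true, Q=true, R=false, S=true}.
2 branches closed, 8 open.
Each open branch fixes some atoms; the unmentioned ones are free. Counting distinct full assignments: branch {S=false} (P, Q, R) contributes 8 new; branch {R=true, S=false} (P, Q) contributes 0 new; branch {R=false, S=false} (P, Q) contributes 0 new; branch {P=true, S=false} (Q, R) contributes 0 new; branch {P=true, R=true, S=false} (Q) contributes 0 new; branch {P=true, R=false, S=false} (Q) contributes 0 new; branch {P=true, Q=true, R=true, S=true} (none free) contributes 1 new; branch {P=true, Q=true, R=false, S=true} (none free) contributes 1 new. Total: 10.

10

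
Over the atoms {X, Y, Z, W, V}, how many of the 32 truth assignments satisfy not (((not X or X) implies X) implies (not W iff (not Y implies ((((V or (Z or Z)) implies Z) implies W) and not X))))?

Initial set: {not (((not X or X) implies X) implies (not W iff (not Y implies ((((V or (Z or Z)) implies Z) implies W) and not X))))}.
not (((not X or X) implies X) implies (not W iff (not Y implies ((((V or (Z or Z)) implies Z) implies W) and not X)))): α-rule — add ((not X or X) implies X), not (not W iff (not Y implies ((((V or (Z or Z)) implies Z) implies W) and not X))).
((not X or X) implies X): β-rule — branch into not (not X or X)  //  X.
  branch 1 (add not (not X or X)):
    not (not X or X): α-rule — add not not X, not X.
    × closes — contains both X and not X.
  branch 2 (add X):
    not (not W iff (not Y implies ((((V or (Z or Z)) implies Z) implies W) and not X))): β-rule — branch into not W, not (not Y implies ((((V or (Z or Z)) implies Z) implies W) and not X))  //  not not W, (not Y implies ((((V or (Z or Z)) implies Z) implies W) and not X)).
      branch 2.1 (add not W, not (not Y implies ((((V or (Z or Z)) implies Z) implies W) and not X))):
        not (not Y implies ((((V or (Z or Z)) implies Z) implies W) and not X)): α-rule — add not Y, not ((((V or (Z or Z)) implies Z) implies W) and not X).
        not ((((V or (Z or Z)) implies Z) implies W) and not X): β-rule — branch into not (((V or (Z or Z)) implies Z) implies W)  //  not not X.
          branch 2.1.1 (add not (((V or (Z or Z)) implies Z) implies W)):
            not (((V or (Z or Z)) implies Z) implies W): α-rule — add ((V or (Z or Z)) implies Z), not W.
            ((V or (Z or Z)) implies Z): β-rule — branch into not (V or (Z or Z))  //  Z.
              branch 2.1.1.1 (add not (V or (Z or Z))):
                not (V or (Z or Z)): α-rule — add not V, not (Z or Z).
                not (Z or Z): α-rule — add not Z, not Z.
                ○ open, literals {V=false, W=false, X=true, Y=false, Z=false}.
              branch 2.1.1.2 (add Z):
                ○ open, literals {W=false, X=true, Y=false, Z=true}.
          branch 2.1.2 (add not not X):
            ○ open, literals {W=false, X=true, Y=false}.
      branch 2.2 (add not not W, (not Y implies ((((V or (Z or Z)) implies Z) implies W) and not X))):
        (not Y implies ((((V or (Z or Z)) implies Z) implies W) and not X)): β-rule — branch into not not Y  //  ((((V or (Z or Z)) implies Z) implies W) and not X).
          branch 2.2.1 (add not not Y):
            ○ open, literals {W=true, X=true, Y=true}.
          branch 2.2.2 (add ((((V or (Z or Z)) implies Z) implies W) and not X)):
            ((((V or (Z or Z)) implies Z) implies W) and not X): α-rule — add (((V or (Z or Z)) implies Z) implies W), not X.
            × closes — contains both X and not X.
2 branches closed, 4 open.
Each open branch fixes some atoms; the unmentioned ones are free. Counting distinct full assignments: branch {V=false, W=false, X=true, Y=false, Z=false} (none free) contributes 1 new; branch {W=false, X=true, Y=false, Z=true} (V) contributes 2 new; branch {W=false, X=true, Y=false} (Z, V) contributes 1 new; branch {W=true, X=true, Y=true} (Z, V) contributes 4 new. Total: 8.

8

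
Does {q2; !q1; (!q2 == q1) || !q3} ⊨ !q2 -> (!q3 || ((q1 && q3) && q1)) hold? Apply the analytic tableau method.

Initial set: {q2; !q1; ((!q2 == q1) || !q3); !(!q2 -> (!q3 || ((q1 && q3) && q1)))}.
!(!q2 -> (!q3 || ((q1 && q3) && q1))): α-rule — add !q2, !(!q3 || ((q1 && q3) && q1)).
× closes — contains both q2 and !q2.
All 1 branch closes.
Every branch closed, so the premises entail the conclusion.

Yes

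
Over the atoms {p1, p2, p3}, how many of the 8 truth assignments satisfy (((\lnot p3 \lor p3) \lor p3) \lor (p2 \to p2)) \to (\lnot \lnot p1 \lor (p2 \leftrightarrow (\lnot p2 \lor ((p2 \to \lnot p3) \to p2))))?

Initial set: {((((\lnot p3 \lor p3) \lor p3) \lor (p2 \to p2)) \to (\lnot \lnot p1 \lor (p2 \leftrightarrow (\lnot p2 \lor ((p2 \to \lnot p3) \to p2)))))}.
((((\lnot p3 \lor p3) \lor p3) \lor (p2 \to p2)) \to (\lnot \lnot p1 \lor (p2 \leftrightarrow (\lnot p2 \lor ((p2 \to \lnot p3) \to p2))))): β-rule — branch into \lnot (((\lnot p3 \lor p3) \lor p3) \lor (p2 \to p2))  //  (\lnot \lnot p1 \lor (p2 \leftrightarrow (\lnot p2 \lor ((p2 \to \lnot p3) \to p2)))).
  branch 1 (add \lnot (((\lnot p3 \lor p3) \lor p3) \lor (p2 \to p2))):
    \lnot (((\lnot p3 \lor p3) \lor p3) \lor (p2 \to p2)): α-rule — add \lnot ((\lnot p3 \lor p3) \lor p3), \lnot (p2 \to p2).
    \lnot ((\lnot p3 \lor p3) \lor p3): α-rule — add \lnot (\lnot p3 \lor p3), \lnot p3.
    \lnot (p2 \to p2): α-rule — add p2, \lnot p2.
    × closes — contains both p2 and \lnot p2.
  branch 2 (add (\lnot \lnot p1 \lor (p2 \leftrightarrow (\lnot p2 \lor ((p2 \to \lnot p3) \to p2))))):
    (\lnot \lnot p1 \lor (p2 \leftrightarrow (\lnot p2 \lor ((p2 \to \lnot p3) \to p2)))): β-rule — branch into \lnot \lnot p1  //  (p2 \leftrightarrow (\lnot p2 \lor ((p2 \to \lnot p3) \to p2))).
      branch 2.1 (add \lnot \lnot p1):
        \lnot \lnot p1: drop double negation, giving p1.
        ○ open, literals {p1=true}.
      branch 2.2 (add (p2 \leftrightarrow (\lnot p2 \lor ((p2 \to \lnot p3) \to p2)))):
        (p2 \leftrightarrow (\lnot p2 \lor ((p2 \to \lnot p3) \to p2))): β-rule — branch into p2, (\lnot p2 \lor ((p2 \to \lnot p3) \to p2))  //  \lnot p2, \lnot (\lnot p2 \lor ((p2 \to \lnot p3) \to p2)).
          branch 2.2.1 (add p2, (\lnot p2 \lor ((p2 \to \lnot p3) \to p2))):
            (\lnot p2 \lor ((p2 \to \lnot p3) \to p2)): β-rule — branch into \lnot p2  //  ((p2 \to \lnot p3) \to p2).
              branch 2.2.1.1 (add \lnot p2):
                × closes — contains both p2 and \lnot p2.
              branch 2.2.1.2 (add ((p2 \to \lnot p3) \to p2)):
                ((p2 \to \lnot p3) \to p2): β-rule — branch into \lnot (p2 \to \lnot p3)  //  p2.
                  branch 2.2.1.2.1 (add \lnot (p2 \to \lnot p3)):
                    \lnot (p2 \to \lnot p3): α-rule — add p2, \lnot \lnot p3.
                    ○ open, literals {p2=true, p3=true}.
                  branch 2.2.1.2.2 (add p2):
                    ○ open, literals {p2=true}.
          branch 2.2.2 (add \lnot p2, \lnot (\lnot p2 \lor ((p2 \to \lnot p3) \to p2))):
            \lnot (\lnot p2 \lor ((p2 \to \lnot p3) \to p2)): α-rule — add \lnot \lnot p2, \lnot ((p2 \to \lnot p3) \to p2).
            × closes — contains both p2 and \lnot p2.
3 branches closed, 3 open.
Each open branch fixes some atoms; the unmentioned ones are free. Counting distinct full assignments: branch {p1=true} (p2, p3) contributes 4 new; branch {p2=true, p3=true} (p1) contributes 1 new; branch {p2=true} (p1, p3) contributes 1 new. Total: 6.

6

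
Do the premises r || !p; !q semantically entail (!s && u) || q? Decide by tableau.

No

Initial set: {(r || !p); !q; !((!s && u) || q)}.
!((!s && u) || q): α-rule — add !(!s && u), !q.
(r || !p): β-rule — branch into r  //  !p.
  branch 1 (add r):
    !(!s && u): β-rule — branch into !!s  //  !u.
      branch 1.1 (add !!s):
        ○ open, literals {q=0, r=1, s=1}.
      branch 1.2 (add !u):
        ○ open, literals {q=0, r=1, u=0}.
  branch 2 (add !p):
    !(!s && u): β-rule — branch into !!s  //  !u.
      branch 2.1 (add !!s):
        ○ open, literals {p=0, q=0, s=1}.
      branch 2.2 (add !u):
        ○ open, literals {p=0, q=0, u=0}.
0 branches closed, 4 open.
An open branch gives a countermodel: q=0, r=1, s=1 (unmentioned atoms arbitrary); the premises hold there but the conclusion fails.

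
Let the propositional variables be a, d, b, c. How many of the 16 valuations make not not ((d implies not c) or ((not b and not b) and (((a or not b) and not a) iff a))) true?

Initial set: {not not ((d implies not c) or ((not b and not b) and (((a or not b) and not a) iff a)))}.
not not ((d implies not c) or ((not b and not b) and (((a or not b) and not a) iff a))): drop double negation, giving ((d implies not c) or ((not b and not b) and (((a or not b) and not a) iff a))).
((d implies not c) or ((not b and not b) and (((a or not b) and not a) iff a))): β-rule — branch into (d implies not c)  //  ((not b and not b) and (((a or not b) and not a) iff a)).
  branch 1 (add (d implies not c)):
    (d implies not c): β-rule — branch into not d  //  not c.
      branch 1.1 (add not d):
        ○ open, literals {d=0}.
      branch 1.2 (add not c):
        ○ open, literals {c=0}.
  branch 2 (add ((not b and not b) and (((a or not b) and not a) iff a))):
    ((not b and not b) and (((a or not b) and not a) iff a)): α-rule — add (not b and not b), (((a or not b) and not a) iff a).
    (not b and not b): α-rule — add not b, not b.
    (((a or not b) and not a) iff a): β-rule — branch into ((a or not b) and not a), a  //  not ((a or not b) and not a), not a.
      branch 2.1 (add ((a or not b) and not a), a):
        ((a or not b) and not a): α-rule — add (a or not b), not a.
        × closes — contains both a and not a.
      branch 2.2 (add not ((a or not b) and not a), not a):
        not ((a or not b) and not a): β-rule — branch into not (a or not b)  //  not not a.
          branch 2.2.1 (add not (a or not b)):
            not (a or not b): α-rule — add not a, not not b.
            × closes — contains both b and not b.
          branch 2.2.2 (add not not a):
            × closes — contains both a and not a.
3 branches closed, 2 open.
Each open branch fixes some atoms; the unmentioned ones are free. Counting distinct full assignments: branch {d=0} (a, b, c) contributes 8 new; branch {c=0} (a, d, b) contributes 4 new. Total: 12.

12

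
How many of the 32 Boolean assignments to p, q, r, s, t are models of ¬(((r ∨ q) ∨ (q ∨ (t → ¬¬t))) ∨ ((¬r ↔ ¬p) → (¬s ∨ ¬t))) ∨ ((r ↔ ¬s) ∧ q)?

Initial set: {(¬(((r ∨ q) ∨ (q ∨ (t → ¬¬t))) ∨ ((¬r ↔ ¬p) → (¬s ∨ ¬t))) ∨ ((r ↔ ¬s) ∧ q))}.
(¬(((r ∨ q) ∨ (q ∨ (t → ¬¬t))) ∨ ((¬r ↔ ¬p) → (¬s ∨ ¬t))) ∨ ((r ↔ ¬s) ∧ q)): β-rule — branch into ¬(((r ∨ q) ∨ (q ∨ (t → ¬¬t))) ∨ ((¬r ↔ ¬p) → (¬s ∨ ¬t)))  //  ((r ↔ ¬s) ∧ q).
  branch 1 (add ¬(((r ∨ q) ∨ (q ∨ (t → ¬¬t))) ∨ ((¬r ↔ ¬p) → (¬s ∨ ¬t)))):
    ¬(((r ∨ q) ∨ (q ∨ (t → ¬¬t))) ∨ ((¬r ↔ ¬p) → (¬s ∨ ¬t))): α-rule — add ¬((r ∨ q) ∨ (q ∨ (t → ¬¬t))), ¬((¬r ↔ ¬p) → (¬s ∨ ¬t)).
    ¬((r ∨ q) ∨ (q ∨ (t → ¬¬t))): α-rule — add ¬(r ∨ q), ¬(q ∨ (t → ¬¬t)).
    ¬((¬r ↔ ¬p) → (¬s ∨ ¬t)): α-rule — add (¬r ↔ ¬p), ¬(¬s ∨ ¬t).
    ¬(r ∨ q): α-rule — add ¬r, ¬q.
    ¬(q ∨ (t → ¬¬t)): α-rule — add ¬q, ¬(t → ¬¬t).
    ¬(¬s ∨ ¬t): α-rule — add ¬¬s, ¬¬t.
    ¬(t → ¬¬t): α-rule — add t, ¬¬¬t.
    ¬¬¬t: drop double negation, giving ¬t.
    × closes — contains both t and ¬t.
  branch 2 (add ((r ↔ ¬s) ∧ q)):
    ((r ↔ ¬s) ∧ q): α-rule — add (r ↔ ¬s), q.
    (r ↔ ¬s): β-rule — branch into r, ¬s  //  ¬r, ¬¬s.
      branch 2.1 (add r, ¬s):
        ○ open, literals {q=T, r=T, s=F}.
      branch 2.2 (add ¬r, ¬¬s):
        ○ open, literals {q=T, r=F, s=T}.
1 branch closed, 2 open.
Each open branch fixes some atoms; the unmentioned ones are free. Counting distinct full assignments: branch {q=T, r=T, s=F} (p, t) contributes 4 new; branch {q=T, r=F, s=T} (p, t) contributes 4 new. Total: 8.

8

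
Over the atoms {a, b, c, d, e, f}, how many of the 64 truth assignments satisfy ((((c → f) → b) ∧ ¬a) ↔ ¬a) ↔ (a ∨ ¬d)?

48

Initial set: {(((((c → f) → b) ∧ ¬a) ↔ ¬a) ↔ (a ∨ ¬d))}.
(((((c → f) → b) ∧ ¬a) ↔ ¬a) ↔ (a ∨ ¬d)): β-rule — branch into ((((c → f) → b) ∧ ¬a) ↔ ¬a), (a ∨ ¬d)  //  ¬((((c → f) → b) ∧ ¬a) ↔ ¬a), ¬(a ∨ ¬d).
  branch 1 (add ((((c → f) → b) ∧ ¬a) ↔ ¬a), (a ∨ ¬d)):
    ((((c → f) → b) ∧ ¬a) ↔ ¬a): β-rule — branch into (((c → f) → b) ∧ ¬a), ¬a  //  ¬(((c → f) → b) ∧ ¬a), ¬¬a.
      branch 1.1 (add (((c → f) → b) ∧ ¬a), ¬a):
        (((c → f) → b) ∧ ¬a): α-rule — add ((c → f) → b), ¬a.
        (a ∨ ¬d): β-rule — branch into a  //  ¬d.
          branch 1.1.1 (add a):
            × closes — contains both a and ¬a.
          branch 1.1.2 (add ¬d):
            ((c → f) → b): β-rule — branch into ¬(c → f)  //  b.
              branch 1.1.2.1 (add ¬(c → f)):
                ¬(c → f): α-rule — add c, ¬f.
                ○ open, literals {a=false, c=true, d=false, f=false}.
              branch 1.1.2.2 (add b):
                ○ open, literals {a=false, b=true, d=false}.
      branch 1.2 (add ¬(((c → f) → b) ∧ ¬a), ¬¬a):
        (a ∨ ¬d): β-rule — branch into a  //  ¬d.
          branch 1.2.1 (add a):
            ¬(((c → f) → b) ∧ ¬a): β-rule — branch into ¬((c → f) → b)  //  ¬¬a.
              branch 1.2.1.1 (add ¬((c → f) → b)):
                ¬((c → f) → b): α-rule — add (c → f), ¬b.
                (c → f): β-rule — branch into ¬c  //  f.
                  branch 1.2.1.1.1 (add ¬c):
                    ○ open, literals {a=true, b=false, c=false}.
                  branch 1.2.1.1.2 (add f):
                    ○ open, literals {a=true, b=false, f=true}.
              branch 1.2.1.2 (add ¬¬a):
                ○ open, literals {a=true}.
          branch 1.2.2 (add ¬d):
            ¬(((c → f) → b) ∧ ¬a): β-rule — branch into ¬((c → f) → b)  //  ¬¬a.
              branch 1.2.2.1 (add ¬((c → f) → b)):
                ¬((c → f) → b): α-rule — add (c → f), ¬b.
                (c → f): β-rule — branch into ¬c  //  f.
                  branch 1.2.2.1.1 (add ¬c):
                    ○ open, literals {a=true, b=false, c=false, d=false}.
                  branch 1.2.2.1.2 (add f):
                    ○ open, literals {a=true, b=false, d=false, f=true}.
              branch 1.2.2.2 (add ¬¬a):
                ○ open, literals {a=true, d=false}.
  branch 2 (add ¬((((c → f) → b) ∧ ¬a) ↔ ¬a), ¬(a ∨ ¬d)):
    ¬(a ∨ ¬d): α-rule — add ¬a, ¬¬d.
    ¬((((c → f) → b) ∧ ¬a) ↔ ¬a): β-rule — branch into (((c → f) → b) ∧ ¬a), ¬¬a  //  ¬(((c → f) → b) ∧ ¬a), ¬a.
      branch 2.1 (add (((c → f) → b) ∧ ¬a), ¬¬a):
        × closes — contains both a and ¬a.
      branch 2.2 (add ¬(((c → f) → b) ∧ ¬a), ¬a):
        ¬(((c → f) → b) ∧ ¬a): β-rule — branch into ¬((c → f) → b)  //  ¬¬a.
          branch 2.2.1 (add ¬((c → f) → b)):
            ¬((c → f) → b): α-rule — add (c → f), ¬b.
            (c → f): β-rule — branch into ¬c  //  f.
              branch 2.2.1.1 (add ¬c):
                ○ open, literals {a=false, b=false, c=false, d=true}.
              branch 2.2.1.2 (add f):
                ○ open, literals {a=false, b=false, d=true, f=true}.
          branch 2.2.2 (add ¬¬a):
            × closes — contains both a and ¬a.
3 branches closed, 10 open.
Each open branch fixes some atoms; the unmentioned ones are free. Counting distinct full assignments: branch {a=false, c=true, d=false, f=false} (b, e) contributes 4 new; branch {a=false, b=true, d=false} (c, e, f) contributes 6 new; branch {a=true, b=false, c=false} (d, e, f) contributes 8 new; branch {a=true, b=false, f=true} (c, d, e) contributes 4 new; branch {a=true} (b, c, d, e, f) contributes 20 new; branch {a=true, b=false, c=false, d=false} (e, f) contributes 0 new; branch {a=true, b=false, d=false, f=true} (c, e) contributes 0 new; branch {a=true, d=false} (b, c, e, f) contributes 0 new; branch {a=false, b=false, c=false, d=true} (e, f) contributes 4 new; branch {a=false, b=false, d=true, f=true} (c, e) contributes 2 new. Total: 48.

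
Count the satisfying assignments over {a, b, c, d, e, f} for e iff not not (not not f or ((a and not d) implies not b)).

32

Initial set: {(e iff not not (not not f or ((a and not d) implies not b)))}.
(e iff not not (not not f or ((a and not d) implies not b))): β-rule — branch into e, not not (not not f or ((a and not d) implies not b))  //  not e, not not not (not not f or ((a and not d) implies not b)).
  branch 1 (add e, not not (not not f or ((a and not d) implies not b))):
    not not (not not f or ((a and not d) implies not b)): drop double negation, giving (not not f or ((a and not d) implies not b)).
    (not not f or ((a and not d) implies not b)): β-rule — branch into not not f  //  ((a and not d) implies not b).
      branch 1.1 (add not not f):
        not not f: drop double negation, giving f.
        ○ open, literals {e=T, f=T}.
      branch 1.2 (add ((a and not d) implies not b)):
        ((a and not d) implies not b): β-rule — branch into not (a and not d)  //  not b.
          branch 1.2.1 (add not (a and not d)):
            not (a and not d): β-rule — branch into not a  //  not not d.
              branch 1.2.1.1 (add not a):
                ○ open, literals {a=F, e=T}.
              branch 1.2.1.2 (add not not d):
                ○ open, literals {d=T, e=T}.
          branch 1.2.2 (add not b):
            ○ open, literals {b=F, e=T}.
  branch 2 (add not e, not not not (not not f or ((a and not d) implies not b))):
    not not not (not not f or ((a and not d) implies not b)): drop double negation, giving not (not not f or ((a and not d) implies not b)).
    not (not not f or ((a and not d) implies not b)): α-rule — add not not not f, not ((a and not d) implies not b).
    not not not f: drop double negation, giving not f.
    not ((a and not d) implies not b): α-rule — add (a and not d), not not b.
    (a and not d): α-rule — add a, not d.
    ○ open, literals {a=T, b=T, d=F, e=F, f=F}.
0 branches closed, 5 open.
Each open branch fixes some atoms; the unmentioned ones are free. Counting distinct full assignments: branch {e=T, f=T} (a, b, c, d) contributes 16 new; branch {a=F, e=T} (b, c, d, f) contributes 8 new; branch {d=T, e=T} (a, b, c, f) contributes 4 new; branch {b=F, e=T} (a, c, d, f) contributes 2 new; branch {a=T, b=T, d=F, e=F, f=F} (c) contributes 2 new. Total: 32.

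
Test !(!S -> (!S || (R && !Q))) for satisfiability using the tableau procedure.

Initial set: {T !(!S -> (!S || (R && !Q)))}.
T !(!S -> (!S || (R && !Q))): α-rule — add T !S, F (!S || (R && !Q)).
F (!S || (R && !Q)): α-rule — add F !S, F (R && !Q).
× closes — contains both S and !S.
All 1 branch closes.
Every branch closed; the formula is unsatisfiable.

Unsatisfiable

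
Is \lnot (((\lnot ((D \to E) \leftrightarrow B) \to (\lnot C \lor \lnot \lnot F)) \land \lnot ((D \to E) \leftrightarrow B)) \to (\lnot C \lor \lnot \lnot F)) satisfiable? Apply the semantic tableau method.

Unsatisfiable

Initial set: {T \lnot (((\lnot ((D \to E) \leftrightarrow B) \to (\lnot C \lor \lnot \lnot F)) \land \lnot ((D \to E) \leftrightarrow B)) \to (\lnot C \lor \lnot \lnot F))}.
T \lnot (((\lnot ((D \to E) \leftrightarrow B) \to (\lnot C \lor \lnot \lnot F)) \land \lnot ((D \to E) \leftrightarrow B)) \to (\lnot C \lor \lnot \lnot F)): α-rule — add T ((\lnot ((D \to E) \leftrightarrow B) \to (\lnot C \lor \lnot \lnot F)) \land \lnot ((D \to E) \leftrightarrow B)), F (\lnot C \lor \lnot \lnot F).
T ((\lnot ((D \to E) \leftrightarrow B) \to (\lnot C \lor \lnot \lnot F)) \land \lnot ((D \to E) \leftrightarrow B)): α-rule — add T (\lnot ((D \to E) \leftrightarrow B) \to (\lnot C \lor \lnot \lnot F)), T \lnot ((D \to E) \leftrightarrow B).
F (\lnot C \lor \lnot \lnot F): α-rule — add F \lnot C, F \lnot \lnot F.
F \lnot \lnot F: drop double negation, giving F F.
T (\lnot ((D \to E) \leftrightarrow B) \to (\lnot C \lor \lnot \lnot F)): β-rule — branch into F \lnot ((D \to E) \leftrightarrow B)  //  T (\lnot C \lor \lnot \lnot F).
  branch 1 (add F \lnot ((D \to E) \leftrightarrow B)):
    T \lnot ((D \to E) \leftrightarrow B): β-rule — branch into T (D \to E), F B  //  F (D \to E), T B.
      branch 1.1 (add T (D \to E), F B):
        F \lnot ((D \to E) \leftrightarrow B): β-rule — branch into T (D \to E), T B  //  F (D \to E), F B.
          branch 1.1.1 (add T (D \to E), T B):
            × closes — contains both B and \lnot B.
          branch 1.1.2 (add F (D \to E), F B):
            F (D \to E): α-rule — add T D, F E.
            T (D \to E): β-rule — branch into F D  //  T E.
              branch 1.1.2.1 (add F D):
                × closes — contains both D and \lnot D.
              branch 1.1.2.2 (add T E):
                × closes — contains both E and \lnot E.
      branch 1.2 (add F (D \to E), T B):
        F (D \to E): α-rule — add T D, F E.
        F \lnot ((D \to E) \leftrightarrow B): β-rule — branch into T (D \to E), T B  //  F (D \to E), F B.
          branch 1.2.1 (add T (D \to E), T B):
            T (D \to E): β-rule — branch into F D  //  T E.
              branch 1.2.1.1 (add F D):
                × closes — contains both D and \lnot D.
              branch 1.2.1.2 (add T E):
                × closes — contains both E and \lnot E.
          branch 1.2.2 (add F (D \to E), F B):
            × closes — contains both B and \lnot B.
  branch 2 (add T (\lnot C \lor \lnot \lnot F)):
    T \lnot ((D \to E) \leftrightarrow B): β-rule — branch into T (D \to E), F B  //  F (D \to E), T B.
      branch 2.1 (add T (D \to E), F B):
        T (\lnot C \lor \lnot \lnot F): β-rule — branch into T \lnot C  //  T \lnot \lnot F.
          branch 2.1.1 (add T \lnot C):
            × closes — contains both C and \lnot C.
          branch 2.1.2 (add T \lnot \lnot F):
            T \lnot \lnot F: drop double negation, giving T F.
            × closes — contains both F and \lnot F.
      branch 2.2 (add F (D \to E), T B):
        F (D \to E): α-rule — add T D, F E.
        T (\lnot C \lor \lnot \lnot F): β-rule — branch into T \lnot C  //  T \lnot \lnot F.
          branch 2.2.1 (add T \lnot C):
            × closes — contains both C and \lnot C.
          branch 2.2.2 (add T \lnot \lnot F):
            T \lnot \lnot F: drop double negation, giving T F.
            × closes — contains both F and \lnot F.
All 10 branches close.
Every branch closed; the formula is unsatisfiable.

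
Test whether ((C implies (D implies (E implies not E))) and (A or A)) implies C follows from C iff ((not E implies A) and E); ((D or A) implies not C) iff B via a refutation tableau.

Initial set: {(C iff ((not E implies A) and E)); (((D or A) implies not C) iff B); not (((C implies (D implies (E implies not E))) and (A or A)) implies C)}.
not (((C implies (D implies (E implies not E))) and (A or A)) implies C): α-rule — add ((C implies (D implies (E implies not E))) and (A or A)), not C.
((C implies (D implies (E implies not E))) and (A or A)): α-rule — add (C implies (D implies (E implies not E))), (A or A).
(C iff ((not E implies A) and E)): β-rule — branch into C, ((not E implies A) and E)  //  not C, not ((not E implies A) and E).
  branch 1 (add C, ((not E implies A) and E)):
    × closes — contains both C and not C.
  branch 2 (add not C, not ((not E implies A) and E)):
    (((D or A) implies not C) iff B): β-rule — branch into ((D or A) implies not C), B  //  not ((D or A) implies not C), not B.
      branch 2.1 (add ((D or A) implies not C), B):
        (C implies (D implies (E implies not E))): β-rule — branch into not C  //  (D implies (E implies not E)).
          branch 2.1.1 (add not C):
            (A or A): β-rule — branch into A  //  A.
              branch 2.1.1.1 (add A):
                not ((not E implies A) and E): β-rule — branch into not (not E implies A)  //  not E.
                  branch 2.1.1.1.1 (add not (not E implies A)):
                    not (not E implies A): α-rule — add not E, not A.
                    × closes — contains both A and not A.
                  branch 2.1.1.1.2 (add not E):
                    ((D or A) implies not C): β-rule — branch into not (D or A)  //  not C.
                      branch 2.1.1.1.2.1 (add not (D or A)):
                        not (D or A): α-rule — add not D, not A.
                        × closes — contains both A and not A.
                      branch 2.1.1.1.2.2 (add not C):
                        ○ open, literals {A=T, B=T, C=F, E=F}.
              branch 2.1.1.2 (add A):
                not ((not E implies A) and E): β-rule — branch into not (not E implies A)  //  not E.
                  branch 2.1.1.2.1 (add not (not E implies A)):
                    not (not E implies A): α-rule — add not E, not A.
                    × closes — contains both A and not A.
                  branch 2.1.1.2.2 (add not E):
                    ((D or A) implies not C): β-rule — branch into not (D or A)  //  not C.
                      branch 2.1.1.2.2.1 (add not (D or A)):
                        not (D or A): α-rule — add not D, not A.
                        × closes — contains both A and not A.
                      branch 2.1.1.2.2.2 (add not C):
                        ○ open, literals {A=T, B=T, C=F, E=F}.
          branch 2.1.2 (add (D implies (E implies not E))):
            (A or A): β-rule — branch into A  //  A.
              branch 2.1.2.1 (add A):
                not ((not E implies A) and E): β-rule — branch into not (not E implies A)  //  not E.
                  branch 2.1.2.1.1 (add not (not E implies A)):
                    not (not E implies A): α-rule — add not E, not A.
                    × closes — contains both A and not A.
                  branch 2.1.2.1.2 (add not E):
                    ((D or A) implies not C): β-rule — branch into not (D or A)  //  not C.
                      branch 2.1.2.1.2.1 (add not (D or A)):
                        not (D or A): α-rule — add not D, not A.
                        × closes — contains both A and not A.
                      branch 2.1.2.1.2.2 (add not C):
                        (D implies (E implies not E)): β-rule — branch into not D  //  (E implies not E).
                          branch 2.1.2.1.2.2.1 (add not D):
                            ○ open, literals {A=T, B=T, C=F, D=F, E=F}.
                          branch 2.1.2.1.2.2.2 (add (E implies not E)):
                            (E implies not E): β-rule — branch into not E  //  not E.
                              branch 2.1.2.1.2.2.2.1 (add not E):
                                ○ open, literals {A=T, B=T, C=F, E=F}.
                              branch 2.1.2.1.2.2.2.2 (add not E):
                                ○ open, literals {A=T, B=T, C=F, E=F}.
              branch 2.1.2.2 (add A):
                not ((not E implies A) and E): β-rule — branch into not (not E implies A)  //  not E.
                  branch 2.1.2.2.1 (add not (not E implies A)):
                    not (not E implies A): α-rule — add not E, not A.
                    × closes — contains both A and not A.
                  branch 2.1.2.2.2 (add not E):
                    ((D or A) implies not C): β-rule — branch into not (D or A)  //  not C.
                      branch 2.1.2.2.2.1 (add not (D or A)):
                        not (D or A): α-rule — add not D, not A.
                        × closes — contains both A and not A.
                      branch 2.1.2.2.2.2 (add not C):
                        (D implies (E implies not E)): β-rule — branch into not D  //  (E implies not E).
                          branch 2.1.2.2.2.2.1 (add not D):
                            ○ open, literals {A=T, B=T, C=F, D=F, E=F}.
                          branch 2.1.2.2.2.2.2 (add (E implies not E)):
                            (E implies not E): β-rule — branch into not E  //  not E.
                              branch 2.1.2.2.2.2.2.1 (add not E):
                                ○ open, literals {A=T, B=T, C=F, E=F}.
                              branch 2.1.2.2.2.2.2.2 (add not E):
                                ○ open, literals {A=T, B=T, C=F, E=F}.
      branch 2.2 (add not ((D or A) implies not C), not B):
        not ((D or A) implies not C): α-rule — add (D or A), not not C.
        × closes — contains both C and not C.
10 branches closed, 8 open.
An open branch gives a countermodel: A=T, B=T, C=F, E=F (unmentioned atoms arbitrary); the premises hold there but the conclusion fails.

No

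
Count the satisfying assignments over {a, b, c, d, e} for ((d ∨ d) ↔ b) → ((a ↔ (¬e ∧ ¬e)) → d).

Initial set: {(((d ∨ d) ↔ b) → ((a ↔ (¬e ∧ ¬e)) → d))}.
(((d ∨ d) ↔ b) → ((a ↔ (¬e ∧ ¬e)) → d)): β-rule — branch into ¬((d ∨ d) ↔ b)  //  ((a ↔ (¬e ∧ ¬e)) → d).
  branch 1 (add ¬((d ∨ d) ↔ b)):
    ¬((d ∨ d) ↔ b): β-rule — branch into (d ∨ d), ¬b  //  ¬(d ∨ d), b.
      branch 1.1 (add (d ∨ d), ¬b):
        (d ∨ d): β-rule — branch into d  //  d.
          branch 1.1.1 (add d):
            ○ open, literals {b=0, d=1}.
          branch 1.1.2 (add d):
            ○ open, literals {b=0, d=1}.
      branch 1.2 (add ¬(d ∨ d), b):
        ¬(d ∨ d): α-rule — add ¬d, ¬d.
        ○ open, literals {b=1, d=0}.
  branch 2 (add ((a ↔ (¬e ∧ ¬e)) → d)):
    ((a ↔ (¬e ∧ ¬e)) → d): β-rule — branch into ¬(a ↔ (¬e ∧ ¬e))  //  d.
      branch 2.1 (add ¬(a ↔ (¬e ∧ ¬e))):
        ¬(a ↔ (¬e ∧ ¬e)): β-rule — branch into a, ¬(¬e ∧ ¬e)  //  ¬a, (¬e ∧ ¬e).
          branch 2.1.1 (add a, ¬(¬e ∧ ¬e)):
            ¬(¬e ∧ ¬e): β-rule — branch into ¬¬e  //  ¬¬e.
              branch 2.1.1.1 (add ¬¬e):
                ○ open, literals {a=1, e=1}.
              branch 2.1.1.2 (add ¬¬e):
                ○ open, literals {a=1, e=1}.
          branch 2.1.2 (add ¬a, (¬e ∧ ¬e)):
            (¬e ∧ ¬e): α-rule — add ¬e, ¬e.
            ○ open, literals {a=0, e=0}.
      branch 2.2 (add d):
        ○ open, literals {d=1}.
0 branches closed, 7 open.
Each open branch fixes some atoms; the unmentioned ones are free. Counting distinct full assignments: branch {b=0, d=1} (a, c, e) contributes 8 new; branch {b=0, d=1} (a, c, e) contributes 0 new; branch {b=1, d=0} (a, c, e) contributes 8 new; branch {a=1, e=1} (b, c, d) contributes 4 new; branch {a=1, e=1} (b, c, d) contributes 0 new; branch {a=0, e=0} (b, c, d) contributes 4 new; branch {d=1} (a, b, c, e) contributes 4 new. Total: 28.

28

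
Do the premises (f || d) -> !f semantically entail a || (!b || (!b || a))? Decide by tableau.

No

Initial set: {((f || d) -> !f); !(a || (!b || (!b || a)))}.
!(a || (!b || (!b || a))): α-rule — add !a, !(!b || (!b || a)).
!(!b || (!b || a)): α-rule — add !!b, !(!b || a).
!(!b || a): α-rule — add !!b, !a.
((f || d) -> !f): β-rule — branch into !(f || d)  //  !f.
  branch 1 (add !(f || d)):
    !(f || d): α-rule — add !f, !d.
    ○ open, literals {a=0, b=1, d=0, f=0}.
  branch 2 (add !f):
    ○ open, literals {a=0, b=1, f=0}.
0 branches closed, 2 open.
An open branch gives a countermodel: a=0, b=1, d=0, f=0 (unmentioned atoms arbitrary); the premises hold there but the conclusion fails.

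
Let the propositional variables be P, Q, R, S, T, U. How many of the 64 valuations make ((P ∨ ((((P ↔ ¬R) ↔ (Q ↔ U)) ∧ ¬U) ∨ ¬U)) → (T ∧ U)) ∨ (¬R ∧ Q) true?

34

Initial set: {(((P ∨ ((((P ↔ ¬R) ↔ (Q ↔ U)) ∧ ¬U) ∨ ¬U)) → (T ∧ U)) ∨ (¬R ∧ Q))}.
(((P ∨ ((((P ↔ ¬R) ↔ (Q ↔ U)) ∧ ¬U) ∨ ¬U)) → (T ∧ U)) ∨ (¬R ∧ Q)): β-rule — branch into ((P ∨ ((((P ↔ ¬R) ↔ (Q ↔ U)) ∧ ¬U) ∨ ¬U)) → (T ∧ U))  //  (¬R ∧ Q).
  branch 1 (add ((P ∨ ((((P ↔ ¬R) ↔ (Q ↔ U)) ∧ ¬U) ∨ ¬U)) → (T ∧ U))):
    ((P ∨ ((((P ↔ ¬R) ↔ (Q ↔ U)) ∧ ¬U) ∨ ¬U)) → (T ∧ U)): β-rule — branch into ¬(P ∨ ((((P ↔ ¬R) ↔ (Q ↔ U)) ∧ ¬U) ∨ ¬U))  //  (T ∧ U).
      branch 1.1 (add ¬(P ∨ ((((P ↔ ¬R) ↔ (Q ↔ U)) ∧ ¬U) ∨ ¬U))):
        ¬(P ∨ ((((P ↔ ¬R) ↔ (Q ↔ U)) ∧ ¬U) ∨ ¬U)): α-rule — add ¬P, ¬((((P ↔ ¬R) ↔ (Q ↔ U)) ∧ ¬U) ∨ ¬U).
        ¬((((P ↔ ¬R) ↔ (Q ↔ U)) ∧ ¬U) ∨ ¬U): α-rule — add ¬(((P ↔ ¬R) ↔ (Q ↔ U)) ∧ ¬U), ¬¬U.
        ¬(((P ↔ ¬R) ↔ (Q ↔ U)) ∧ ¬U): β-rule — branch into ¬((P ↔ ¬R) ↔ (Q ↔ U))  //  ¬¬U.
          branch 1.1.1 (add ¬((P ↔ ¬R) ↔ (Q ↔ U))):
            ¬((P ↔ ¬R) ↔ (Q ↔ U)): β-rule — branch into (P ↔ ¬R), ¬(Q ↔ U)  //  ¬(P ↔ ¬R), (Q ↔ U).
              branch 1.1.1.1 (add (P ↔ ¬R), ¬(Q ↔ U)):
                (P ↔ ¬R): β-rule — branch into P, ¬R  //  ¬P, ¬¬R.
                  branch 1.1.1.1.1 (add P, ¬R):
                    × closes — contains both P and ¬P.
                  branch 1.1.1.1.2 (add ¬P, ¬¬R):
                    ¬(Q ↔ U): β-rule — branch into Q, ¬U  //  ¬Q, U.
                      branch 1.1.1.1.2.1 (add Q, ¬U):
                        × closes — contains both U and ¬U.
                      branch 1.1.1.1.2.2 (add ¬Q, U):
                        ○ open, literals {P=false, Q=false, R=true, U=true}.
              branch 1.1.1.2 (add ¬(P ↔ ¬R), (Q ↔ U)):
                ¬(P ↔ ¬R): β-rule — branch into P, ¬¬R  //  ¬P, ¬R.
                  branch 1.1.1.2.1 (add P, ¬¬R):
                    × closes — contains both P and ¬P.
                  branch 1.1.1.2.2 (add ¬P, ¬R):
                    (Q ↔ U): β-rule — branch into Q, U  //  ¬Q, ¬U.
                      branch 1.1.1.2.2.1 (add Q, U):
                        ○ open, literals {P=false, Q=true, R=false, U=true}.
                      branch 1.1.1.2.2.2 (add ¬Q, ¬U):
                        × closes — contains both U and ¬U.
          branch 1.1.2 (add ¬¬U):
            ○ open, literals {P=false, U=true}.
      branch 1.2 (add (T ∧ U)):
        (T ∧ U): α-rule — add T, U.
        ○ open, literals {T=true, U=true}.
  branch 2 (add (¬R ∧ Q)):
    (¬R ∧ Q): α-rule — add ¬R, Q.
    ○ open, literals {Q=true, R=false}.
4 branches closed, 5 open.
Each open branch fixes some atoms; the unmentioned ones are free. Counting distinct full assignments: branch {P=false, Q=false, R=true, U=true} (S, T) contributes 4 new; branch {P=false, Q=true, R=false, U=true} (S, T) contributes 4 new; branch {P=false, U=true} (Q, R, S, T) contributes 8 new; branch {T=true, U=true} (P, Q, R, S) contributes 8 new; branch {Q=true, R=false} (P, S, T, U) contributes 10 new. Total: 34.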